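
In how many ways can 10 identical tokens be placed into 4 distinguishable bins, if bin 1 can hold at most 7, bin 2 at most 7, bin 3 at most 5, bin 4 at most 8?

Without the upper bounds there are C(13,3) = 286 ways to split 10 among 4 bins.
Subtract solutions that violate a single cap (substitute x_i' = x_i − (cap_i+1)): x_1 ≥ 8 gives C(5,3) = 10; x_2 ≥ 8 gives C(5,3) = 10; x_3 ≥ 6 gives C(7,3) = 35; x_4 ≥ 9 gives C(4,3) = 4. Together 59.
No two caps can be exceeded simultaneously, so the pair terms are all 0.
By inclusion–exclusion the count is 286 − 59 + 0 = 227.

227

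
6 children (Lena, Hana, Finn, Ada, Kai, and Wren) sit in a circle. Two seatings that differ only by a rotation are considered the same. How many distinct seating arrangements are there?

120

Seat Lena anywhere (absorbing the rotational symmetry), then permute the other 5: (5)! = 120.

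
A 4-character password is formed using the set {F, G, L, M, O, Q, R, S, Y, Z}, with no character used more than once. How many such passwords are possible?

Choose and order 4 of the 10 symbols: the first character has 10 options, the next 9, then 8, 7.
That product is 10 × 9 × 8 × 7 = 5040.

5040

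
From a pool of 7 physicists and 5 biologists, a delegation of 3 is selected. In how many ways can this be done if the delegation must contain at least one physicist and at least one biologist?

175

Total 3-person selections from all 12: C(12,3) = 220.
Subtract selections that omit an entire group: no physicists → C(5,3) = 10; no biologists → C(7,3) = 35.
Both groups omitted at once is impossible, so 220 − 45 = 175.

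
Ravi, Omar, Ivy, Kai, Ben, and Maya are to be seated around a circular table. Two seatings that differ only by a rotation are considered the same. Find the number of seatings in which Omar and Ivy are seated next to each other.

48

Glue Omar and Ivy into a block (2 internal orders). Seating 5 units around a circle gives (4)! arrangements.
So 2 × (4)! = 2 × 24 = 48.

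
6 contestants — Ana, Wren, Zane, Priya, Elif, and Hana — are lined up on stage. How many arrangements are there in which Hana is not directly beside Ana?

There are 6! = 720 arrangements in all. If Hana and Ana are adjacent, merging them into one block gives 2·(5)! = 240 arrangements.
Complementary counting: 720 − 240 = 480.

480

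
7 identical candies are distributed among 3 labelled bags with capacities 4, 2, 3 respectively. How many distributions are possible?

Without the upper bounds there are C(9,2) = 36 ways to split 7 among 3 bags.
Subtract solutions that violate a single cap (substitute x_i' = x_i − (cap_i+1)): x_1 ≥ 5 gives C(4,2) = 6; x_2 ≥ 3 gives C(6,2) = 15; x_3 ≥ 4 gives C(5,2) = 10. Together 31.
Add back pairs where two caps are both exceeded: 0 + 0 + 1 = 1.
By inclusion–exclusion the count is 36 − 31 + 1 = 6.

6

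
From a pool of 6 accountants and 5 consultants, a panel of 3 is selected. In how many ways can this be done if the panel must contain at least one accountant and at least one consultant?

Unrestricted: C(11,3) = 165 ways to pick any 3 of the 11.
Selections missing a whole group: no accountants → C(5,3) = 10; no consultants → C(6,3) = 20.
Both groups omitted at once is impossible, so 165 − 30 = 135.

135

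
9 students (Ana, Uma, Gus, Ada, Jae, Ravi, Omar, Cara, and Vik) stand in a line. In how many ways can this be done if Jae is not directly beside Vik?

282240

Of the 9! = 362880 arrangements, those with Jae and Vik adjacent number 2 × 8! = 80640 (treat the pair as a block with 2 internal orders).
Complementary counting: 362880 − 80640 = 282240.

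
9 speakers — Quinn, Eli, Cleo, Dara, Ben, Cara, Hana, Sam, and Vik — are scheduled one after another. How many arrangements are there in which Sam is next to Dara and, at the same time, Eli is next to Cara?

Treat {Sam,Dara} as one block (2 orders) and {Eli,Cara} as another (2 orders).
That leaves 7 units to arrange: 2 × 2 × 7! = 4 × 5040 = 20160.

20160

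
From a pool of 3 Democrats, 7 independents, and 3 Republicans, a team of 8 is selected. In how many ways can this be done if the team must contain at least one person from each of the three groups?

With no constraint there are C(13,8) = 1287 possible selections.
Selections missing a whole group: no Democrats → C(10,8) = 45; no independents → C(6,8) = 0; no Republicans → C(10,8) = 45.
Add back selections omitting two groups (i.e. drawn from a single group): C(3,8) + C(7,8) + C(3,8) = 0.
By inclusion–exclusion: 1287 − 90 + 0 = 1197.

1197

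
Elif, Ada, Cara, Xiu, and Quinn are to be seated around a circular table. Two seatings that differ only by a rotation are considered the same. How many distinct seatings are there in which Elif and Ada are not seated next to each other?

All circular seatings of 5 people number (4)! = 24.
Those with Elif next to Ada: fuse the pair into one unit and seat 4 units around a circle — 2·(3)! = 12.
Subtracting, 24 − 12 = 12.

12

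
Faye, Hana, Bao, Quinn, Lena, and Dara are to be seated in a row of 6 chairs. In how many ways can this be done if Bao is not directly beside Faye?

There are 6! = 720 arrangements in all. If Bao and Faye are adjacent, merging them into one block gives 2·(5)! = 240 arrangements.
So 720 − 240 = 480 arrangements keep them apart.

480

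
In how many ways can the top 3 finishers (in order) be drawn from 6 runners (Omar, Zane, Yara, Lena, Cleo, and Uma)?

There are 6 choices for 1st place, 5 for 2nd, and 4 for 3rd.
That gives 6 × 5 × 4 = 120.

120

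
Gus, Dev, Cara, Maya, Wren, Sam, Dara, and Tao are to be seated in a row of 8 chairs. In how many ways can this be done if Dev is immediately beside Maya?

10080

Treat {Dev, Maya} as a single unit. There are 7 units to order, and the pair itself can be ordered 2 ways.
So the count is 2·(7)! = 10080.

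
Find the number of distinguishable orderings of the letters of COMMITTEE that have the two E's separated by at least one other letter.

35280

Total arrangements of COMMITTEE: 9!/(2!·2!·2!) = 45360.
If the two E's are adjacent, glue them into one block, leaving 8 items to arrange: (8)!/(2!·2!) = 10080 ways.
Hence 45360 − 10080 = 35280.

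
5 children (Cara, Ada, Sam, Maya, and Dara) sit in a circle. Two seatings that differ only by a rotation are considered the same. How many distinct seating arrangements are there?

Seat Cara anywhere (absorbing the rotational symmetry), then permute the other 4: (4)! = 24.

24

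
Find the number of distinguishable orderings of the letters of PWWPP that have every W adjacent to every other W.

4

Treat the 2 copies of W as a single block. The multiset to arrange is then {WW, P, P, P}, 4 items in all.
That gives (4)!/(3!) = 4 arrangements.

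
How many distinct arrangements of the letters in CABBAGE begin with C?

180

Fix C in the first position and arrange the remaining 6 letters.
Those 6 letters have A appearing twice and B appearing twice, giving (6)!/(2!·2!) = 180.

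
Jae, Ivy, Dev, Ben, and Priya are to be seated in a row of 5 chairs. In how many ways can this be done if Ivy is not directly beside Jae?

There are 5! = 120 arrangements in all. If Ivy and Jae are adjacent, merging them into one block gives 2·(4)! = 48 arrangements.
So 120 − 48 = 72 arrangements keep them apart.

72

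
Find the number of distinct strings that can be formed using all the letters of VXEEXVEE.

420

Letter multiplicities in VXEEXVEE: E×4, V×2, X×2.
So there are 8! / (4!·2!·2!) = 420 distinguishable arrangements.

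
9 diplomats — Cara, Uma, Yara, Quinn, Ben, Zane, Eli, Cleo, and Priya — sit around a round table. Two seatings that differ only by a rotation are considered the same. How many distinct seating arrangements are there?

40320

Fix one person's seat to break rotational symmetry; the remaining 8 people can be arranged in (8)! = 40320 ways.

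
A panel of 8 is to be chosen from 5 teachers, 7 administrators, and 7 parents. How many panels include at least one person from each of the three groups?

Unrestricted: C(19,8) = 75582 ways to pick any 8 of the 19.
Selections missing a whole group: no teachers → C(14,8) = 3003; no administrators → C(12,8) = 495; no parents → C(12,8) = 495.
Add back selections omitting two groups (i.e. drawn from a single group): C(5,8) + C(7,8) + C(7,8) = 0.
By inclusion–exclusion: 75582 − 3993 + 0 = 71589.

71589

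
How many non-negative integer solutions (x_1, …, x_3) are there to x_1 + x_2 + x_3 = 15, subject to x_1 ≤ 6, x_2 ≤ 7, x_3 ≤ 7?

21

Ignoring the caps, the number of non-negative solutions to x_1+…+x_3 = 15 is C(17,2) = 136.
Subtract solutions that violate a single cap (substitute x_i' = x_i − (cap_i+1)): x_1 ≥ 7 gives C(10,2) = 45; x_2 ≥ 8 gives C(9,2) = 36; x_3 ≥ 8 gives C(9,2) = 36. Together 117.
Add back pairs where two caps are both exceeded: 1 + 1 + 0 = 2.
By inclusion–exclusion the count is 136 − 117 + 2 = 21.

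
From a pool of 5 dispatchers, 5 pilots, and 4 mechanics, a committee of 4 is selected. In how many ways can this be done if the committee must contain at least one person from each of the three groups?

550

Total 4-person selections from all 14: C(14,4) = 1001.
Subtract selections that omit an entire group: no dispatchers → C(9,4) = 126; no pilots → C(9,4) = 126; no mechanics → C(10,4) = 210.
Add back selections omitting two groups (i.e. drawn from a single group): C(5,4) + C(5,4) + C(4,4) = 11.
By inclusion–exclusion: 1001 − 462 + 11 = 550.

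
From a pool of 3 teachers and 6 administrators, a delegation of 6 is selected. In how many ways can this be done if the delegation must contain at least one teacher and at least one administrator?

83

With no constraint there are C(9,6) = 84 possible selections.
Subtract selections that omit an entire group: no teachers → C(6,6) = 1; no administrators → C(3,6) = 0.
Both groups omitted at once is impossible, so 84 − 1 = 83.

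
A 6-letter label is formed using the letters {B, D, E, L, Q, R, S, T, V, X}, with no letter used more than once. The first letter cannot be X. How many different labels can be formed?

136080

The first letter has 10−1 = 9 choices (anything except X).
The remaining 5 letters are filled from the other 9 symbols without repetition: 9 × 8 × 7 × 6 × 5 = 15120.
Total: 9 × 15120 = 136080.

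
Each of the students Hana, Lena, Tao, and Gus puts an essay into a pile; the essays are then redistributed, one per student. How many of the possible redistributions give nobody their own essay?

Let Aᵢ be the assignments in which student i gets their own essay. We want the size of the complement of A₁∪…∪A_4.
By inclusion–exclusion this is Σ_{j=0}^{4} (−1)^j C(4,j)·(4−j)!.
Computing: 24 − 24 + 12 − 4 + 1 = 9.

9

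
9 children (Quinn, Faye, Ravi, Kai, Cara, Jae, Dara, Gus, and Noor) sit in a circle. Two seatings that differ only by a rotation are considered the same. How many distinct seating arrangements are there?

Fix one person's seat to break rotational symmetry; the remaining 8 people can be arranged in (8)! = 40320 ways.

40320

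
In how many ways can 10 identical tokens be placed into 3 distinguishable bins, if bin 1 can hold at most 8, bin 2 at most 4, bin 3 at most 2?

12

Without the upper bounds there are C(12,2) = 66 ways to split 10 among 3 bins.
Subtract solutions that violate a single cap (substitute x_i' = x_i − (cap_i+1)): x_1 ≥ 9 gives C(3,2) = 3; x_2 ≥ 5 gives C(7,2) = 21; x_3 ≥ 3 gives C(9,2) = 36. Together 60.
Add back pairs where two caps are both exceeded: 0 + 0 + 6 = 6.
By inclusion–exclusion the count is 66 − 60 + 6 = 12.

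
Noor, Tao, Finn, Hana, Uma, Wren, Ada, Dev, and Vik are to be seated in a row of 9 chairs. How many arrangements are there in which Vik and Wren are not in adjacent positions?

There are 9! = 362880 arrangements in all. If Vik and Wren are adjacent, merging them into one block gives 2·(8)! = 80640 arrangements.
Complementary counting: 362880 − 80640 = 282240.

282240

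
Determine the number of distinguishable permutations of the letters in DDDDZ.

5

DDDDZ has 5 letters with D appearing 4 times.
So there are 5! / (4!) = 5 distinguishable arrangements.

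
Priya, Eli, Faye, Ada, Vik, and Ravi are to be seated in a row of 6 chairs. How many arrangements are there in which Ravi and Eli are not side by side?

480

Of the 6! = 720 arrangements, those with Ravi and Eli adjacent number 2 × 5! = 240 (treat the pair as a block with 2 internal orders).
Complementary counting: 720 − 240 = 480.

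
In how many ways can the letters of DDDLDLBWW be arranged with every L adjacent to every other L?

840

Treat the 2 copies of L as a single block. The multiset to arrange is then {LL, B, D, D, D, D, W, W}, 8 items in all.
That gives (8)!/(4!·2!) = 840 arrangements.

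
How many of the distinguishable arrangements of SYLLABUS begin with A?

1260

Fix A in the first position and arrange the remaining 7 letters.
Those 7 letters have L appearing twice and S appearing twice, giving (7)!/(2!·2!) = 1260.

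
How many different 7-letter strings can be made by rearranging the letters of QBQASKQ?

Letter multiplicities in QBQASKQ: A×1, B×1, K×1, Q×3, S×1.
So there are 7! / (3!) = 840 distinguishable arrangements.

840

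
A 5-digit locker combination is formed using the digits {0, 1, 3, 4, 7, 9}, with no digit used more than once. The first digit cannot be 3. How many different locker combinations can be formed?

600

The first digit has 6−1 = 5 choices (anything except 3).
The remaining 4 digits are filled from the other 5 symbols without repetition: 5 × 4 × 3 × 2 = 120.
Total: 5 × 120 = 600.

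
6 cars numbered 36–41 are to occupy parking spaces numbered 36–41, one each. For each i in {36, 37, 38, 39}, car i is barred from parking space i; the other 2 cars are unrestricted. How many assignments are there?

Let Aᵢ (for 36 ≤ i ≤ 39) be the placements that put car i in its forbidden parking space. Any j of these fix j positions, leaving (6−j)! ways to fill the rest, and there are C(4,j) ways to pick which j.
By inclusion–exclusion, the number of valid placements is Σ_{j=0}^{4} (−1)^j C(4,j)·(6−j)!.
Computing: 720 − 480 + 144 − 24 + 2 = 362.

362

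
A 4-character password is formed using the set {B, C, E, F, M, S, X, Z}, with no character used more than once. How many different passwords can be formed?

1680

Choose and order 4 of the 8 symbols: the first character has 8 options, the next 7, then 6, 5.
That product is 8 × 7 × 6 × 5 = 1680.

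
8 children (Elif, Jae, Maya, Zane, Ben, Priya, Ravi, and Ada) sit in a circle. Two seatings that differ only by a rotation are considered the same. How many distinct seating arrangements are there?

Seat Elif anywhere (absorbing the rotational symmetry), then permute the other 7: (7)! = 5040.

5040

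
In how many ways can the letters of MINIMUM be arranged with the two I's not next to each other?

300

Total arrangements of MINIMUM: 7!/(3!·2!) = 420.
Arrangements with the I's together: treat II as one letter, giving (6)!/(3!) = 120.
Subtracting, 420 − 120 = 300 arrangements keep the I's apart.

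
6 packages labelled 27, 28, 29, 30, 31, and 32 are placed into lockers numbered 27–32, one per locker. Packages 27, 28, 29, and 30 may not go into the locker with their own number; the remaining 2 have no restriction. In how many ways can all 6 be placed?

362

Let Aᵢ (for 27 ≤ i ≤ 30) be the placements that put package i in its forbidden locker. Any j of these fix j positions, leaving (6−j)! ways to fill the rest, and there are C(4,j) ways to pick which j.
By inclusion–exclusion, the number of valid placements is Σ_{j=0}^{4} (−1)^j C(4,j)·(6−j)!.
Computing: 720 − 480 + 144 − 24 + 2 = 362.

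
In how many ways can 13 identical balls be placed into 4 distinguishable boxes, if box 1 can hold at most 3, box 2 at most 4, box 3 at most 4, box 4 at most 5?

By stars and bars, unrestricted non-negative solutions to x_1+…+x_4 = 13 number C(13+3,3) = 560.
Subtract solutions that violate a single cap (substitute x_i' = x_i − (cap_i+1)): x_1 ≥ 4 gives C(12,3) = 220; x_2 ≥ 5 gives C(11,3) = 165; x_3 ≥ 5 gives C(11,3) = 165; x_4 ≥ 6 gives C(10,3) = 120. Together 670.
Add back pairs where two caps are both exceeded: 35 + 35 + 20 + 20 + 10 + 10 = 130.
By inclusion–exclusion the count is 560 − 670 + 130 = 20.

20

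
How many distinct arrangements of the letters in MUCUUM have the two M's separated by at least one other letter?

There are 6!/(3!·2!) = 60 arrangements of MUCUUM in total.
If the two M's are adjacent, glue them into one block, leaving 5 items to arrange: (5)!/(3!) = 20 ways.
Hence 60 − 20 = 40.

40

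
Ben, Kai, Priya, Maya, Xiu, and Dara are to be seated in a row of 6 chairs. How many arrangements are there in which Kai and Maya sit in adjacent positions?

Place the 4 others and the Kai-Maya pair as 5 objects in a line; the pair has 2 internal arrangements.
That gives 2 × 5! = 2 × 120 = 240.

240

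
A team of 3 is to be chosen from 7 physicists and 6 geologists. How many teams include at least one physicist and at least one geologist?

Unrestricted: C(13,3) = 286 ways to pick any 3 of the 13.
Subtract selections that omit an entire group: no physicists → C(6,3) = 20; no geologists → C(7,3) = 35.
Both groups omitted at once is impossible, so 286 − 55 = 231.

231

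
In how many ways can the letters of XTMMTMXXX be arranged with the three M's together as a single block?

105

Treat the 3 copies of M as a single block. The multiset to arrange is then {MMM, T, T, X, X, X, X}, 7 items in all.
That gives (7)!/(4!·2!) = 105 arrangements.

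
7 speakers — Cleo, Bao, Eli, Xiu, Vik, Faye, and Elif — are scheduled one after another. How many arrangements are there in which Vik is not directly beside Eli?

Of the 7! = 5040 arrangements, those with Vik and Eli adjacent number 2 × 6! = 1440 (treat the pair as a block with 2 internal orders).
Complementary counting: 5040 − 1440 = 3600.

3600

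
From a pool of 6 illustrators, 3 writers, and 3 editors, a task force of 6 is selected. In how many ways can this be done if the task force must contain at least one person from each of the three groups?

756

Unrestricted: C(12,6) = 924 ways to pick any 6 of the 12.
Selections missing a whole group: no illustrators → C(6,6) = 1; no writers → C(9,6) = 84; no editors → C(9,6) = 84.
Add back selections omitting two groups (i.e. drawn from a single group): C(6,6) + C(3,6) + C(3,6) = 1.
By inclusion–exclusion: 924 − 169 + 1 = 756.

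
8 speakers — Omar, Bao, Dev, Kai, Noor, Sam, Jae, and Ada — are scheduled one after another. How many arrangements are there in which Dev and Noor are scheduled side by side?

Glue Dev and Noor into one block (2 internal orders), leaving 7 units to arrange in a row.
So the count is 2·(7)! = 10080.

10080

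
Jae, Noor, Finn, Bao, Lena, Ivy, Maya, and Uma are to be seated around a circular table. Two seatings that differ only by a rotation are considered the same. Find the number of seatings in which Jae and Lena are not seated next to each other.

All circular seatings of 8 people number (7)! = 5040.
Seatings with Jae beside Lena: treat them as a block with 2 internal orders, giving 2 × (6)! = 1440.
Subtracting, 5040 − 1440 = 3600.

3600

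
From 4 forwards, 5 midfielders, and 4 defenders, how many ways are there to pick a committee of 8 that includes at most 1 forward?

Split by how many forwards are chosen (0 through 1).
Sum: C(4,0)·C(9,8) + C(4,1)·C(9,7) = 9 + 144 = 153.

153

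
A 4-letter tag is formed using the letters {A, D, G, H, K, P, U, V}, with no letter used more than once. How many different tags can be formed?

Choose and order 4 of the 8 symbols: the first letter has 8 options, the next 7, then 6, 5.
That product is 8 × 7 × 6 × 5 = 1680.

1680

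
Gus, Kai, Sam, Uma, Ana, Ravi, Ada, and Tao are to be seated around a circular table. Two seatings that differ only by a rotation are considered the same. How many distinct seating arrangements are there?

Around a circle, 8 distinct people have 8!/8 = (7)! = 5040 rotationally distinct seatings.

5040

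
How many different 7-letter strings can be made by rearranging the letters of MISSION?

Letter multiplicities in MISSION: I×2, M×1, N×1, O×1, S×2.
So there are 7! / (2!·2!) = 1260 distinguishable arrangements.

1260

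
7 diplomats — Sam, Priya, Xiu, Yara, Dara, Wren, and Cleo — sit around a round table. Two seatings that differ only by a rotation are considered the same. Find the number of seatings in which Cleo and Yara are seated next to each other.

Treat {Cleo, Yara} as one unit (2 internal orders) and seat the resulting 6 units around the table: (5)! circular arrangements.
So 2 × (5)! = 2 × 120 = 240.

240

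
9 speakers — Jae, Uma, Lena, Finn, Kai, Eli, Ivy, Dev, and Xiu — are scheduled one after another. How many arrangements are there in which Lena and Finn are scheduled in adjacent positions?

80640

Place the 7 others and the Lena-Finn pair as 8 objects in a line; the pair has 2 internal arrangements.
So the count is 2·(8)! = 80640.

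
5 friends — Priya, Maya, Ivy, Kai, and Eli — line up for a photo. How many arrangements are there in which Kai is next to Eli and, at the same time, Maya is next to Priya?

Treat {Kai,Eli} as one block (2 orders) and {Maya,Priya} as another (2 orders).
That leaves 3 units to arrange: 2 × 2 × 3! = 4 × 6 = 24.

24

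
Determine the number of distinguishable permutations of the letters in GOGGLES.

840

The 7 letters of GOGGLES have repeats: G appearing 3 times.
So there are 7! / (3!) = 840 distinguishable arrangements.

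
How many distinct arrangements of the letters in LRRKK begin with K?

Fix K in the first position and arrange the remaining 4 letters.
Those 4 letters have R appearing twice, giving (4)!/(2!) = 12.

12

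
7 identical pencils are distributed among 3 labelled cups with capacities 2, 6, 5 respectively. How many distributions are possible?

Without the upper bounds there are C(9,2) = 36 ways to split 7 among 3 cups.
Subtract solutions that violate a single cap (substitute x_i' = x_i − (cap_i+1)): x_1 ≥ 3 gives C(6,2) = 15; x_2 ≥ 7 gives C(2,2) = 1; x_3 ≥ 6 gives C(3,2) = 3. Together 19.
No two caps can be exceeded simultaneously, so the pair terms are all 0.
By inclusion–exclusion the count is 36 − 19 + 0 = 17.

17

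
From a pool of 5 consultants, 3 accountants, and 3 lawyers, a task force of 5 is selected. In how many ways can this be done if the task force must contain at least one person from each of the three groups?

345

Total 5-person selections from all 11: C(11,5) = 462.
Selections missing a whole group: no consultants → C(6,5) = 6; no accountants → C(8,5) = 56; no lawyers → C(8,5) = 56.
Add back selections omitting two groups (i.e. drawn from a single group): C(5,5) + C(3,5) + C(3,5) = 1.
By inclusion–exclusion: 462 − 118 + 1 = 345.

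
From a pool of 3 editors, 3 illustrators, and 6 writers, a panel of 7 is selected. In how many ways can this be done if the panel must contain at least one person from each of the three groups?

720

With no constraint there are C(12,7) = 792 possible selections.
Subtract selections that omit an entire group: no editors → C(9,7) = 36; no illustrators → C(9,7) = 36; no writers → C(6,7) = 0.
Add back selections omitting two groups (i.e. drawn from a single group): C(3,7) + C(3,7) + C(6,7) = 0.
By inclusion–exclusion: 792 − 72 + 0 = 720.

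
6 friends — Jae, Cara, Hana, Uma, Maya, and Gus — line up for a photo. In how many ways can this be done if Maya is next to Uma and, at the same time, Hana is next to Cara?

Treat {Maya,Uma} as one block (2 orders) and {Hana,Cara} as another (2 orders).
That leaves 4 units to arrange: 2 × 2 × 4! = 4 × 24 = 96.

96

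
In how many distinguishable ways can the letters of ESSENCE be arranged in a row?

420

The 7 letters of ESSENCE have repeats: E appearing 3 times and S appearing twice.
The number of distinct arrangements is 7!/(3!·2!) = 5040/12 = 420.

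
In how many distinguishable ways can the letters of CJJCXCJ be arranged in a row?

Letter multiplicities in CJJCXCJ: C×3, J×3, X×1.
Dividing 7! = 5040 by 3!·3! = 36 for the repeated letters gives 140.

140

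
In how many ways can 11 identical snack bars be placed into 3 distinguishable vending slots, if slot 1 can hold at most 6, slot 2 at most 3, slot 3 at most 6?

By stars and bars, unrestricted non-negative solutions to x_1+…+x_3 = 11 number C(11+2,2) = 78.
Subtract solutions that violate a single cap (substitute x_i' = x_i − (cap_i+1)): x_1 ≥ 7 gives C(6,2) = 15; x_2 ≥ 4 gives C(9,2) = 36; x_3 ≥ 7 gives C(6,2) = 15. Together 66.
Add back pairs where two caps are both exceeded: 1 + 0 + 1 = 2.
By inclusion–exclusion the count is 78 − 66 + 2 = 14.

14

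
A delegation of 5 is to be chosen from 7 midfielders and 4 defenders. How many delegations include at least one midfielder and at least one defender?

With no constraint there are C(11,5) = 462 possible selections.
Selections missing a whole group: no midfielders → C(4,5) = 0; no defenders → C(7,5) = 21.
Both groups omitted at once is impossible, so 462 − 21 = 441.

441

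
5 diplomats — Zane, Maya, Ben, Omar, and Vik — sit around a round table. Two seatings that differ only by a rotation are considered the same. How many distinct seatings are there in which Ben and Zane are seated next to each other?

Glue Ben and Zane into a block (2 internal orders). Seating 4 units around a circle gives (3)! arrangements.
So 2 × (3)! = 2 × 6 = 12.

12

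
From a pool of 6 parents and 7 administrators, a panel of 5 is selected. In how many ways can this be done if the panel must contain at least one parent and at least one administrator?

Unrestricted: C(13,5) = 1287 ways to pick any 5 of the 13.
Subtract selections that omit an entire group: no parents → C(7,5) = 21; no administrators → C(6,5) = 6.
Both groups omitted at once is impossible, so 1287 − 27 = 1260.

1260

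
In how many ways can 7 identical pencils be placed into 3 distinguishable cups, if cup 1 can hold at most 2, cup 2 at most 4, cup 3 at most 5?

12

By stars and bars, unrestricted non-negative solutions to x_1+…+x_3 = 7 number C(7+2,2) = 36.
Subtract solutions that violate a single cap (substitute x_i' = x_i − (cap_i+1)): x_1 ≥ 3 gives C(6,2) = 15; x_2 ≥ 5 gives C(4,2) = 6; x_3 ≥ 6 gives C(3,2) = 3. Together 24.
No two caps can be exceeded simultaneously, so the pair terms are all 0.
By inclusion–exclusion the count is 36 − 24 + 0 = 12.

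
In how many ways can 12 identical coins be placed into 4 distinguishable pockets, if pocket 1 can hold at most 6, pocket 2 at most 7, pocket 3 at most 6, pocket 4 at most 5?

224

Ignoring the caps, the number of non-negative solutions to x_1+…+x_4 = 12 is C(15,3) = 455.
Subtract solutions that violate a single cap (substitute x_i' = x_i − (cap_i+1)): x_1 ≥ 7 gives C(8,3) = 56; x_2 ≥ 8 gives C(7,3) = 35; x_3 ≥ 7 gives C(8,3) = 56; x_4 ≥ 6 gives C(9,3) = 84. Together 231.
No two caps can be exceeded simultaneously, so the pair terms are all 0.
By inclusion–exclusion the count is 455 − 231 + 0 = 224.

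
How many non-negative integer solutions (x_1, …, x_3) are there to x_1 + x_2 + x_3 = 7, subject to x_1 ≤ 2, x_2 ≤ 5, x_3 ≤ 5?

15

By stars and bars, unrestricted non-negative solutions to x_1+…+x_3 = 7 number C(7+2,2) = 36.
Subtract solutions that violate a single cap (substitute x_i' = x_i − (cap_i+1)): x_1 ≥ 3 gives C(6,2) = 15; x_2 ≥ 6 gives C(3,2) = 3; x_3 ≥ 6 gives C(3,2) = 3. Together 21.
No two caps can be exceeded simultaneously, so the pair terms are all 0.
By inclusion–exclusion the count is 36 − 21 + 0 = 15.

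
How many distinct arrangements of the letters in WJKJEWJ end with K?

60

Fix K in the last position and arrange the remaining 6 letters.
Those 6 letters have J appearing 3 times and W appearing twice, giving (6)!/(3!·2!) = 60.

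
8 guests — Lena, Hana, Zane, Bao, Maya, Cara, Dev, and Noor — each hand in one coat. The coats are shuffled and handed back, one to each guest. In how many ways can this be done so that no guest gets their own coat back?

14833

Let Aᵢ be the assignments in which guest i gets their own coat. We want the size of the complement of A₁∪…∪A_8.
By inclusion–exclusion this is Σ_{j=0}^{8} (−1)^j C(8,j)·(8−j)!.
Computing: 40320 − 40320 + 20160 − 6720 + 1680 − 336 + 56 − 8 + 1 = 14833.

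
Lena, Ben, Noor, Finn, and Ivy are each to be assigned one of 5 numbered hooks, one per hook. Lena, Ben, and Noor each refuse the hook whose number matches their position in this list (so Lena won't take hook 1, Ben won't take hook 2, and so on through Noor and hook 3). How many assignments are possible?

64

Let Aᵢ (for i ∈ {1, 2, 3}) be the placements that put person i in their forbidden hook. Any j of these fix j positions, leaving (5−j)! ways to fill the rest, and there are C(3,j) ways to pick which j.
By inclusion–exclusion, the number of valid placements is Σ_{j=0}^{3} (−1)^j C(3,j)·(5−j)!.
Computing: 120 − 72 + 18 − 2 = 64.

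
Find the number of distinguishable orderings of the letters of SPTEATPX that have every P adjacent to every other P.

Treat the 2 copies of P as a single block. The multiset to arrange is then {PP, A, E, S, T, T, X}, 7 items in all.
That gives (7)!/(2!) = 2520 arrangements.

2520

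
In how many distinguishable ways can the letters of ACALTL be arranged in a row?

180

The 6 letters of ACALTL have repeats: A appearing twice and L appearing twice.
Dividing 6! = 720 by 2!·2! = 4 for the repeated letters gives 180.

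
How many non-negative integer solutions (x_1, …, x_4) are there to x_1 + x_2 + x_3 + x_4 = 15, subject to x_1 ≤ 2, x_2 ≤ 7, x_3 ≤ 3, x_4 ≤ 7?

30

Without the upper bounds there are C(18,3) = 816 ways to split 15 among 4 variables.
Subtract solutions that violate a single cap (substitute x_i' = x_i − (cap_i+1)): x_1 ≥ 3 gives C(15,3) = 455; x_2 ≥ 8 gives C(10,3) = 120; x_3 ≥ 4 gives C(14,3) = 364; x_4 ≥ 8 gives C(10,3) = 120. Together 1059.
Add back pairs where two caps are both exceeded: 35 + 165 + 35 + 20 + 0 + 20 = 275.
Subtract triples: 1 + 0 + 1 + 0 = 2.
By inclusion–exclusion the count is 816 − 1059 + 275 − 2 = 30.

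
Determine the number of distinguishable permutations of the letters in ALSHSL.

180

The 6 letters of ALSHSL have repeats: L appearing twice and S appearing twice.
The number of distinct arrangements is 6!/(2!·2!) = 720/4 = 180.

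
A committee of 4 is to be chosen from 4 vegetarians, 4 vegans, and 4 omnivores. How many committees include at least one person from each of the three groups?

288

With no constraint there are C(12,4) = 495 possible selections.
Selections missing a whole group: no vegetarians → C(8,4) = 70; no vegans → C(8,4) = 70; no omnivores → C(8,4) = 70.
Add back selections omitting two groups (i.e. drawn from a single group): C(4,4) + C(4,4) + C(4,4) = 3.
By inclusion–exclusion: 495 − 210 + 3 = 288.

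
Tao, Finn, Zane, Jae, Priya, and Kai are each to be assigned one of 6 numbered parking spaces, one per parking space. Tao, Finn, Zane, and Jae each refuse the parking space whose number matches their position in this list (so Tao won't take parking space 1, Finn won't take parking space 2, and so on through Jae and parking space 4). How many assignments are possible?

Let Aᵢ (for 1 ≤ i ≤ 4) be the placements that put person i in their forbidden parking space. Any j of these fix j positions, leaving (6−j)! ways to fill the rest, and there are C(4,j) ways to pick which j.
By inclusion–exclusion, the number of valid placements is Σ_{j=0}^{4} (−1)^j C(4,j)·(6−j)!.
Computing: 720 − 480 + 144 − 24 + 2 = 362.

362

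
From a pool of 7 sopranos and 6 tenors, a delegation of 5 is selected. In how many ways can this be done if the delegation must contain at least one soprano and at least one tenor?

Total 5-person selections from all 13: C(13,5) = 1287.
Subtract selections that omit an entire group: no sopranos → C(6,5) = 6; no tenors → C(7,5) = 21.
Both groups omitted at once is impossible, so 1287 − 27 = 1260.

1260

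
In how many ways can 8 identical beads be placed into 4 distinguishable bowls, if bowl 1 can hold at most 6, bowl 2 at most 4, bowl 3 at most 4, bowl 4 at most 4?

By stars and bars, unrestricted non-negative solutions to x_1+…+x_4 = 8 number C(8+3,3) = 165.
Subtract solutions that violate a single cap (substitute x_i' = x_i − (cap_i+1)): x_1 ≥ 7 gives C(4,3) = 4; x_2 ≥ 5 gives C(6,3) = 20; x_3 ≥ 5 gives C(6,3) = 20; x_4 ≥ 5 gives C(6,3) = 20. Together 64.
No two caps can be exceeded simultaneously, so the pair terms are all 0.
By inclusion–exclusion the count is 165 − 64 + 0 = 101.

101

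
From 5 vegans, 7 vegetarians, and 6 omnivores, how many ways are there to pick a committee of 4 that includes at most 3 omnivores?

3045

Split by how many omnivores are chosen (0 through 3).
Sum: C(6,0)·C(12,4) + C(6,1)·C(12,3) + C(6,2)·C(12,2) + C(6,3)·C(12,1) = 495 + 1320 + 990 + 240 = 3045.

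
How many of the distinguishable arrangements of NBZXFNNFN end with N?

3360

Fix N in the last position and arrange the remaining 8 letters.
Those 8 letters have F appearing twice and N appearing 3 times, giving (8)!/(3!·2!) = 3360.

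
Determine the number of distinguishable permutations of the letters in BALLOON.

The 7 letters of BALLOON have repeats: L appearing twice and O appearing twice.
So there are 7! / (2!·2!) = 1260 distinguishable arrangements.

1260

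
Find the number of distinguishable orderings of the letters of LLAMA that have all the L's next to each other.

Treat the 2 copies of L as a single block. The multiset to arrange is then {LL, A, A, M}, 4 items in all.
That gives (4)!/(2!) = 12 arrangements.

12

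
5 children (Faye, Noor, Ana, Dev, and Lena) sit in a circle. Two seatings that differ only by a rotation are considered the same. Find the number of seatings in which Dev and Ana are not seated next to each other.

12

All circular seatings of 5 people number (4)! = 24.
Seatings with Dev beside Ana: treat them as a block with 2 internal orders, giving 2 × (3)! = 12.
Subtracting, 24 − 12 = 12.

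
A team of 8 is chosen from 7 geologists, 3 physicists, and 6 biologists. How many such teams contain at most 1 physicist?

6435

Split by how many physicists are chosen (0 through 1).
Sum: C(3,0)·C(13,8) + C(3,1)·C(13,7) = 1287 + 5148 = 6435.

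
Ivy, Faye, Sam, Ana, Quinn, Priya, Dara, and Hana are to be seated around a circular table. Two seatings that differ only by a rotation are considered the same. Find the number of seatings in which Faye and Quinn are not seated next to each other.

3600

All circular seatings of 8 people number (7)! = 5040.
Seatings with Faye beside Quinn: treat them as a block with 2 internal orders, giving 2 × (6)! = 1440.
Subtracting, 5040 − 1440 = 3600.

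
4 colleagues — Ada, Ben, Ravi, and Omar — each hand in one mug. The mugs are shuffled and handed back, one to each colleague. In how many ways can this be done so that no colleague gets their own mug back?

9

This is the derangement count D_4: permutations of 4 items with no fixed point.
By inclusion–exclusion this is Σ_{j=0}^{4} (−1)^j C(4,j)·(4−j)!.
Computing: 24 − 24 + 12 − 4 + 1 = 9.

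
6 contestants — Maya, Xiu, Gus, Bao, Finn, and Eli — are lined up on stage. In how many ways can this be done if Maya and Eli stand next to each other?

240

Place the 4 others and the Maya-Eli pair as 5 objects in a line; the pair has 2 internal arrangements.
So the count is 2·(5)! = 240.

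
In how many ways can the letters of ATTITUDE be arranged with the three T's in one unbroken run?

720

Treat the 3 copies of T as a single block. The multiset to arrange is then {TTT, A, D, E, I, U}, 6 items in all.
All 6 items are distinct, so there are (6)! = 720 arrangements.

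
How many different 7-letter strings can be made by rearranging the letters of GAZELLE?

1260

GAZELLE has 7 letters with E appearing twice and L appearing twice.
So there are 7! / (2!·2!) = 1260 distinguishable arrangements.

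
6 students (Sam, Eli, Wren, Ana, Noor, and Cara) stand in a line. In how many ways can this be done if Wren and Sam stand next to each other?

240

Place the 4 others and the Wren-Sam pair as 5 objects in a line; the pair has 2 internal arrangements.
So the count is 2·(5)! = 240.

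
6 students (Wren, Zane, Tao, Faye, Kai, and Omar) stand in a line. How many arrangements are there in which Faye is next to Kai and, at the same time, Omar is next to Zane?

Treat {Faye,Kai} as one block (2 orders) and {Omar,Zane} as another (2 orders).
That leaves 4 units to arrange: 2 × 2 × 4! = 4 × 24 = 96.

96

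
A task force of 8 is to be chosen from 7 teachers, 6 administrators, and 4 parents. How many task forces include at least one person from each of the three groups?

22813

Unrestricted: C(17,8) = 24310 ways to pick any 8 of the 17.
Subtract selections that omit an entire group: no teachers → C(10,8) = 45; no administrators → C(11,8) = 165; no parents → C(13,8) = 1287.
Add back selections omitting two groups (i.e. drawn from a single group): C(7,8) + C(6,8) + C(4,8) = 0.
By inclusion–exclusion: 24310 − 1497 + 0 = 22813.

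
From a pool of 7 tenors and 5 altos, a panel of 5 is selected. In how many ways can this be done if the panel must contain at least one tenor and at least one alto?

770

Total 5-person selections from all 12: C(12,5) = 792.
Subtract selections that omit an entire group: no tenors → C(5,5) = 1; no altos → C(7,5) = 21.
Both groups omitted at once is impossible, so 792 − 22 = 770.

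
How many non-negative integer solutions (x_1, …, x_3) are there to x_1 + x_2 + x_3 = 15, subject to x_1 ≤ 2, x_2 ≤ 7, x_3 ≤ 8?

Without the upper bounds there are C(17,2) = 136 ways to split 15 among 3 variables.
Subtract solutions that violate a single cap (substitute x_i' = x_i − (cap_i+1)): x_1 ≥ 3 gives C(14,2) = 91; x_2 ≥ 8 gives C(9,2) = 36; x_3 ≥ 9 gives C(8,2) = 28. Together 155.
Add back pairs where two caps are both exceeded: 15 + 10 + 0 = 25.
By inclusion–exclusion the count is 136 − 155 + 25 = 6.

6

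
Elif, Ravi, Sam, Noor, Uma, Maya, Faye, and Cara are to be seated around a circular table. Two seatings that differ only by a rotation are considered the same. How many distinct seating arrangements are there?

5040

Fix one person's seat to break rotational symmetry; the remaining 7 people can be arranged in (7)! = 5040 ways.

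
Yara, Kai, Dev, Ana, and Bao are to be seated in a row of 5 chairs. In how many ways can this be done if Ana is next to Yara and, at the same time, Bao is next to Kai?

Treat {Ana,Yara} as one block (2 orders) and {Bao,Kai} as another (2 orders).
That leaves 3 units to arrange: 2 × 2 × 3! = 4 × 6 = 24.

24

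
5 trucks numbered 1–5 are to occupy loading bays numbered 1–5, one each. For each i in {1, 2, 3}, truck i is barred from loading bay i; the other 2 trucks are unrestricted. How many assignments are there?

Let Aᵢ (for i ∈ {1, 2, 3}) be the placements that put truck i in its forbidden loading bay. Any j of these fix j positions, leaving (5−j)! ways to fill the rest, and there are C(3,j) ways to pick which j.
By inclusion–exclusion, the number of valid placements is Σ_{j=0}^{3} (−1)^j C(3,j)·(5−j)!.
Computing: 120 − 72 + 18 − 2 = 64.

64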